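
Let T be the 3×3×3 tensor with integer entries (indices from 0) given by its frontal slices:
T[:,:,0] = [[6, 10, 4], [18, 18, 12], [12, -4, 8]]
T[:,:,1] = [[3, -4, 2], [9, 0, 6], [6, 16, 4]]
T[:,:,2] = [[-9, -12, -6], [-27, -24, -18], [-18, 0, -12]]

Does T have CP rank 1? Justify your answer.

The mode-2 unfolding of T (rows indexed by j, columns by (i,k) = (0,0), (0,1), (0,2), (1,0), (1,1), (1,2), (2,0), (2,1), (2,2)) is [[6, 3, -9, 18, 9, -27, 12, 6, -18], [10, -4, -12, 18, 0, -24, -4, 16, 0], [4, 2, -6, 12, 6, -18, 8, 4, -12]].
There the 2×2 minor on rows j ∈ {0, 1}, columns (i,k) ∈ {(0,0), (0,1)} is det [[6, 3], [10, -4]] = -54 ≠ 0, so this unfolding has rank ≥ 2; CP rank is at least every unfolding rank, so rank(T) ≥ 2.
In particular rank(T) ≥ 2 > 1, so T is not rank-1.

No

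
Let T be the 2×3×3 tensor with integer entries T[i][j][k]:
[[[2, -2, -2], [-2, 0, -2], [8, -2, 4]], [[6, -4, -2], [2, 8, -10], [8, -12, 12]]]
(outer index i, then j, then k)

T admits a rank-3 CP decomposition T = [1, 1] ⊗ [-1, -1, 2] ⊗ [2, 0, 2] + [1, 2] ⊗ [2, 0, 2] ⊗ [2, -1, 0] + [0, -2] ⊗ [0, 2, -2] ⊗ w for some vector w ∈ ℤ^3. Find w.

w = [-1, -2, 2]

Subtract the known terms from T to get the rank-1 residual R = [0, -2] ⊗ [0, 2, -2] ⊗ w, so R[i,j,k] = a[i]·b[j]·w[k]. Pick indices with nonzero a[1]·b[1] = (-2)·(2) = -4. Only the fibre through (1,1,·) is needed: R[1,1,:] = T[1,1,:] − Σₗ aₗ[1]bₗ[1]cₗ = [2, 8, -10] − (1)·(-1)·[2, 0, 2] − (2)·(0)·[2, -1, 0] = [4, 8, -8]. Then w[k] = R[1,1,k] / -4 for each k, giving w = [4, 8, -8] / -4 = [-1, -2, 2].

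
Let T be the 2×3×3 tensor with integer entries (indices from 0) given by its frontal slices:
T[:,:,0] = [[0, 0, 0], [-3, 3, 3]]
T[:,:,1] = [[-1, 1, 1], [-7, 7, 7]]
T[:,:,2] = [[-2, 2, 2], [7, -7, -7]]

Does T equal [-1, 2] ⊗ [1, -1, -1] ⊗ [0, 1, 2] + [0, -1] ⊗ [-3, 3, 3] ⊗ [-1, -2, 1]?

Reconstruct entry (1,0,1) from the claimed factors: Σₗ aₗ[1]bₗ[0]cₗ[1] = (2)·(1)·(1) + (-1)·(-3)·(-2) = -4, but T[1,0,1] = -7. The claim is false.

No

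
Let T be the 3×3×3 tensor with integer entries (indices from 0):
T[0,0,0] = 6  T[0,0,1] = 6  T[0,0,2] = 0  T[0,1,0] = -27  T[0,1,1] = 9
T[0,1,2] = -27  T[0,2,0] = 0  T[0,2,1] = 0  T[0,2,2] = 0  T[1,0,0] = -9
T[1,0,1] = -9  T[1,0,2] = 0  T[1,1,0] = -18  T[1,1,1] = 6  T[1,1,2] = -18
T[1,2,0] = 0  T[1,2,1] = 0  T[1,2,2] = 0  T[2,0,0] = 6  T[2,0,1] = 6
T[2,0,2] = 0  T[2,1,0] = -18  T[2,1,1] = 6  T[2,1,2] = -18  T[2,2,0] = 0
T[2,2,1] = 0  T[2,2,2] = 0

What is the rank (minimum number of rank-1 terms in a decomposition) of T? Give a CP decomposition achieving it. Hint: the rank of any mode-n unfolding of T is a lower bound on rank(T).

rank(T) = 2

Lower bound: the mode-1 unfolding of T (rows indexed by i, columns by (j,k) = (0,0), (0,1), (0,2), (1,0), (1,1), (1,2), (2,0), (2,1), (2,2)) is [[6, 6, 0, -27, 9, -27, 0, 0, 0], [-9, -9, 0, -18, 6, -18, 0, 0, 0], [6, 6, 0, -18, 6, -18, 0, 0, 0]].
There the 2×2 minor on rows i ∈ {0, 1}, columns (j,k) ∈ {(0,0), (1,0)} is det [[6, -27], [-9, -18]] = -351 ≠ 0, so this unfolding has rank ≥ 2; CP rank is at least every unfolding rank, so rank(T) ≥ 2. (Unfolding ranks only ever bound the CP rank from below — rank(T) can be strictly larger than all of them — so the matching upper bound has to come from an explicit 2-term decomposition.)
Upper bound — finding two terms. Write S_k = T[:,:,k] for the frontal slices: S₀ = [[6, -27, 0], [-9, -18, 0], [6, -18, 0]], S₁ = [[6, 9, 0], [-9, 6, 0], [6, 6, 0]], S₂ = [[0, -27, 0], [0, -18, 0], [0, -18, 0]].
If T = a₁ ⊗ b₁ ⊗ c₁ + a₂ ⊗ b₂ ⊗ c₂ then each S_k = c₁[k]·a₁b₁ᵀ + c₂[k]·a₂b₂ᵀ. S₀ and S₁ are linearly independent, so a₁b₁ᵀ and a₂b₂ᵀ must span the same plane of matrices: they are the rank-1 matrices of the form x·S₀ + y·S₁.
The 2×2 minor of x·S₀ + y·S₁ on rows {0,1}, columns {0,1} is −351·x² − 234·xy + 117·y² = (-117)·(3·x − y)(x + y), vanishing at (x:y) = (1:3) and (1:-1).
M₁ = S₀ + 3·S₁ = [[24, 0, 0], [-36, 0, 0], [24, 0, 0]] = 12·[2, -3, 2][1, 0, 0]ᵀ and M₂ = S₀ − S₁ = [[0, -36, 0], [0, -24, 0], [0, -24, 0]] = (-12)·[3, 2, 2][0, 1, 0]ᵀ, so take a₁ = [2, -3, 2], b₁ = [1, 0, 0], a₂ = [3, 2, 2], b₂ = [0, 1, 0].
Each slice is an integer combination of E₁ = a₁b₁ᵀ and E₂ = a₂b₂ᵀ: S₀ = 3·E₁ − 9·E₂, S₁ = 3·E₁ + 3·E₂, S₂ = −9·E₂; reading off coefficients, c₁ = [3, 3, 0] and c₂ = [-9, 3, -9].
Hence T = [2, -3, 2] ⊗ [1, 0, 0] ⊗ [3, 3, 0] + [3, 2, 2] ⊗ [0, 1, 0] ⊗ [-9, 3, -9], so rank(T) ≤ 2.
These bounds meet, so rank(T) = 2.
Check entry T[0,0,0] = 6: (2)·(1)·(3) + (3)·(0)·(-9) = 6.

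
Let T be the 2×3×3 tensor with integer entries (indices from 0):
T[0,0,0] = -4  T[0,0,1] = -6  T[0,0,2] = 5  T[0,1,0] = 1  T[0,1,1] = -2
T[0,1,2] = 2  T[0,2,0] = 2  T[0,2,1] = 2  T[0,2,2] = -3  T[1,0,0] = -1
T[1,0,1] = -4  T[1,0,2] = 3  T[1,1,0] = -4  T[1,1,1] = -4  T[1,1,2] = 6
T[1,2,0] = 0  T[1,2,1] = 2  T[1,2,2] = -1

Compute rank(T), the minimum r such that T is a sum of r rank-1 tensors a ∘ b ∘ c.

3

Lower bound: the mode-3 unfolding of T (rows indexed by k, columns by (i,j) = (0,0), (0,1), (0,2), (1,0), (1,1), (1,2)) is [[-4, 1, 2, -1, -4, 0], [-6, -2, 2, -4, -4, 2], [5, 2, -3, 3, 6, -1]].
There the 3×3 minor on rows k ∈ {0, 1, 2}, columns (i,j) ∈ {(0,0), (0,1), (0,2)} is det [[-4, 1, 2], [-6, -2, 2], [5, 2, -3]] = -20 ≠ 0, so this unfolding has rank ≥ 3; CP rank is at least every unfolding rank, so rank(T) ≥ 3. (Flattening ranks never certify an upper bound on CP rank; for that we must actually write T with 3 rank-1 terms.)
Upper bound: T is a sum of 3 rank-1 terms, T = (1, -1) ∘ (1, -2, -1) ∘ (-1, 0, 1) + (1, 0) ∘ (1, -1, 0) ∘ (-1, -2, 0) + (1, 1) ∘ (2, 2, -1) ∘ (-1, -2, 2) (one valid choice — decompositions are not unique — normalised so each a, b is primitive with positive first nonzero entry; check it by expanding all entries), so rank(T) ≤ 3.
These bounds meet, so rank(T) = 3.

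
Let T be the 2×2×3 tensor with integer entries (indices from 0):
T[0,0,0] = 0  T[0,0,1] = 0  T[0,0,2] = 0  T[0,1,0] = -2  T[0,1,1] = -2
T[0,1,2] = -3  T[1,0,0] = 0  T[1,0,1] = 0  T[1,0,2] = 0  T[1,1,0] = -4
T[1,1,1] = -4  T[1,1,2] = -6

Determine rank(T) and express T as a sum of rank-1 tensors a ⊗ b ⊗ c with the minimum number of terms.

Lower bound: T ≠ 0 (e.g. T[0,1,0] = -2), so rank(T) ≥ 1.
Upper bound: if T = a ⊗ b ⊗ c then every fibre of T is a multiple of the corresponding factor, so read the factors off the fibres through the nonzero entry T[0,1,0] = -2.
The mode-1 fibre T[:,1,0] = [-2, -4] gives a = [1, 2] (primitive direction); the mode-2 fibre T[0,:,0] = [0, -2] gives b = [0, 1]; then c[k] = T[0,1,k] / (a[0]·b[1]) = [-2, -2, -3] / 1 = [-2, -2, -3].
Expanding [1, 2] ⊗ [0, 1] ⊗ [-2, -2, -3] reproduces all 12 entries of T, so T = [1, 2] ⊗ [0, 1] ⊗ [-2, -2, -3] and rank(T) ≤ 1.
These bounds meet, so rank(T) = 1.

rank(T) = 1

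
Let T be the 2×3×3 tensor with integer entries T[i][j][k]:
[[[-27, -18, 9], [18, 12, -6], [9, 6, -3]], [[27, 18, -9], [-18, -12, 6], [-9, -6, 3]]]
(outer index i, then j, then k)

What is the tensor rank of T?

1

Lower bound: T ≠ 0 (e.g. T[0,0,0] = -27), so rank(T) ≥ 1.
Upper bound: if T = a ⊗ b ⊗ c then every fibre of T is a multiple of the corresponding factor, so read the factors off the fibres through the nonzero entry T[0,0,0] = -27.
The mode-1 fibre T[:,0,0] = [-27, 27] gives a = [1, -1] (primitive direction); the mode-2 fibre T[0,:,0] = [-27, 18, 9] gives b = [3, -2, -1]; then c[k] = T[0,0,k] / (a[0]·b[0]) = [-27, -18, 9] / 3 = [-9, -6, 3].
Expanding [1, -1] ⊗ [3, -2, -1] ⊗ [-9, -6, 3] reproduces all 18 entries of T, so T = [1, -1] ⊗ [3, -2, -1] ⊗ [-9, -6, 3] and rank(T) ≤ 1.
These bounds meet, so rank(T) = 1.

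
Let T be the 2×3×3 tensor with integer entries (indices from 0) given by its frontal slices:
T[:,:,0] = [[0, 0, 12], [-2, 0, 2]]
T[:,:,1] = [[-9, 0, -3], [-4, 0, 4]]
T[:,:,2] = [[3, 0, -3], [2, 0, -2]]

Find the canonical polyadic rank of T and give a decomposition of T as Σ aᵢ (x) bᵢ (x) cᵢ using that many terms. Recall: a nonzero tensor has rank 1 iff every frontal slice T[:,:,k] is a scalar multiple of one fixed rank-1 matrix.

Lower bound: the mode-1 unfolding of T (rows indexed by i, columns by (j,k) = (0,0), (0,1), (0,2), (1,0), (1,1), (1,2), (2,0), (2,1), (2,2)) is [[0, -9, 3, 0, 0, 0, 12, -3, -3], [-2, -4, 2, 0, 0, 0, 2, 4, -2]].
There the 2×2 minor on rows i ∈ {0, 1}, columns (j,k) ∈ {(0,0), (0,1)} is det [[0, -9], [-2, -4]] = -18 ≠ 0, so this unfolding has rank ≥ 2; CP rank is at least every unfolding rank, so rank(T) ≥ 2. (Unfolding ranks only ever bound the CP rank from below — rank(T) can be strictly larger than all of them — so the matching upper bound has to come from an explicit 2-term decomposition.)
Upper bound — finding two terms. Write S_k = T[:,:,k] for the frontal slices: S₀ = [[0, 0, 12], [-2, 0, 2]], S₁ = [[-9, 0, -3], [-4, 0, 4]], S₂ = [[3, 0, -3], [2, 0, -2]].
If T = a₁ (x) b₁ (x) c₁ + a₂ (x) b₂ (x) c₂ then each S_k = c₁[k]·a₁b₁ᵀ + c₂[k]·a₂b₂ᵀ. S₀ and S₁ are linearly independent, so a₁b₁ᵀ and a₂b₂ᵀ must span the same plane of matrices: they are the rank-1 matrices of the form x·S₀ + y·S₁.
The 2×2 minor of x·S₀ + y·S₁ on rows {0,1}, columns {0,2} is 24·x² + 24·xy − 48·y² = 24·(x + 2·y)(x − y), vanishing at (x:y) = (2:-1) and (1:1).
M₁ = 2·S₀ − S₁ = [[9, 0, 27], [0, 0, 0]] = 9·(1, 0)(1, 0, 3)ᵀ and M₂ = S₀ + S₁ = [[-9, 0, 9], [-6, 0, 6]] = (-3)·(3, 2)(1, 0, -1)ᵀ, so take a₁ = (1, 0), b₁ = (1, 0, 3), a₂ = (3, 2), b₂ = (1, 0, -1).
Each slice is an integer combination of E₁ = a₁b₁ᵀ and E₂ = a₂b₂ᵀ: S₀ = 3·E₁ − E₂, S₁ = −3·E₁ − 2·E₂, S₂ = E₂; reading off coefficients, c₁ = (3, -3, 0) and c₂ = (-1, -2, 1).
Hence T = (1, 0) (x) (1, 0, 3) (x) (3, -3, 0) + (3, 2) (x) (1, 0, -1) (x) (-1, -2, 1), so rank(T) ≤ 2.
These bounds meet, so rank(T) = 2.
Check entry T[0,0,0] = 0: (1)·(1)·(3) + (3)·(1)·(-1) = 0.

rank(T) = 2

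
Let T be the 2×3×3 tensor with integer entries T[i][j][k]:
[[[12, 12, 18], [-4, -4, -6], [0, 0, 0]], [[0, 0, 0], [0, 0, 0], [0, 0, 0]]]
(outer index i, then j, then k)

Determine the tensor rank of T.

Lower bound: T ≠ 0 (e.g. T[0,0,0] = 12), so rank(T) ≥ 1.
Upper bound: if T = a ⊗ b ⊗ c then every fibre of T is a multiple of the corresponding factor, so read the factors off the fibres through the nonzero entry T[0,0,0] = 12.
The mode-1 fibre T[:,0,0] = [12, 0] gives a = (1, 0) (primitive direction); the mode-2 fibre T[0,:,0] = [12, -4, 0] gives b = (3, -1, 0); then c[k] = T[0,0,k] / (a[0]·b[0]) = [12, 12, 18] / 3 = (4, 4, 6).
Expanding (1, 0) ⊗ (3, -1, 0) ⊗ (4, 4, 6) reproduces all 18 entries of T, so T = (1, 0) ⊗ (3, -1, 0) ⊗ (4, 4, 6) and rank(T) ≤ 1.
These bounds meet, so rank(T) = 1.

1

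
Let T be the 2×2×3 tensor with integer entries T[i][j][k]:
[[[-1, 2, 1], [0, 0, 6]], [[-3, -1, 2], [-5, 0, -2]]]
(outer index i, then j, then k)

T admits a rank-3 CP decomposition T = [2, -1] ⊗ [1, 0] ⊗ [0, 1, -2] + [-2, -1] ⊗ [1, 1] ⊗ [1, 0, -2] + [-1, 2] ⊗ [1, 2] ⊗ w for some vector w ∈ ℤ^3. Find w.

Subtract the known terms from T to get the rank-1 residual R = [-1, 2] ⊗ [1, 2] ⊗ w, so R[i,j,k] = a[i]·b[j]·w[k]. Pick indices with nonzero a[0]·b[0] = (-1)·(1) = -1. Only the fibre through (0,0,·) is needed: R[0,0,:] = T[0,0,:] − Σₗ aₗ[0]bₗ[0]cₗ = [-1, 2, 1] − (2)·(1)·[0, 1, -2] − (-2)·(1)·[1, 0, -2] = [1, 0, 1]. Then w[k] = R[0,0,k] / -1 for each k, giving w = [1, 0, 1] / -1 = [-1, 0, -1].

w = [-1, 0, -1]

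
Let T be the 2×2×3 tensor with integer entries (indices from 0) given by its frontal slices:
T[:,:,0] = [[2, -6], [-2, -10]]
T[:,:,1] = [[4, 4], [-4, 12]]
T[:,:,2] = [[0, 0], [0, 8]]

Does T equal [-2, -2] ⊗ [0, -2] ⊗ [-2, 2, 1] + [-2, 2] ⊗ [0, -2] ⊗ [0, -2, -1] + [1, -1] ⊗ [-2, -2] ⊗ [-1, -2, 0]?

Reconstruct entrywise from the claimed factors. For example, T[0,0,1] = 4 and Σₗ aₗ[0]bₗ[0]cₗ[1] = (-2)·(0)·(2) + (-2)·(0)·(-2) + (1)·(-2)·(-2) = 4; checking all 12 entries, every one matches. The claim holds.

Yes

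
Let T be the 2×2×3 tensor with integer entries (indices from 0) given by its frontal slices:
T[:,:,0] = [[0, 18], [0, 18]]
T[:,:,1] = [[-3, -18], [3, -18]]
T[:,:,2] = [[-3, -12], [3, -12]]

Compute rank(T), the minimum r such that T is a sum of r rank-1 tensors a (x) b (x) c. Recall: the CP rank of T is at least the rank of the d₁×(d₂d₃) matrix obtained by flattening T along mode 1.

Lower bound: the mode-2 unfolding of T (rows indexed by j, columns by (i,k) = (0,0), (0,1), (0,2), (1,0), (1,1), (1,2)) is [[0, -3, -3, 0, 3, 3], [18, -18, -12, 18, -18, -12]].
There the 2×2 minor on rows j ∈ {0, 1}, columns (i,k) ∈ {(0,0), (0,1)} is det [[0, -3], [18, -18]] = 54 ≠ 0, so this unfolding has rank ≥ 2; CP rank is at least every unfolding rank, so rank(T) ≥ 2. (Flattening ranks never certify an upper bound on CP rank; for that we must actually write T with 2 rank-1 terms.)
Upper bound — finding two terms. Write S_k = T[:,:,k] for the frontal slices: S₀ = [[0, 18], [0, 18]], S₁ = [[-3, -18], [3, -18]], S₂ = [[-3, -12], [3, -12]].
If T = a₁ (x) b₁ (x) c₁ + a₂ (x) b₂ (x) c₂ then each S_k = c₁[k]·a₁b₁ᵀ + c₂[k]·a₂b₂ᵀ. S₀ and S₁ are linearly independent, so a₁b₁ᵀ and a₂b₂ᵀ must span the same plane of matrices: they are the rank-1 matrices of the form x·S₀ + y·S₁.
det(x·S₀ + y·S₁) is −108·xy + 108·y² = (-108)·(x − y)(y), vanishing at (x:y) = (1:1) and (1:0).
M₁ = S₀ + S₁ = [[-3, 0], [3, 0]] = (-3)·[1, -1][1, 0]ᵀ and M₂ = S₀ = [[0, 18], [0, 18]] = 18·[1, 1][0, 1]ᵀ, so take a₁ = [1, -1], b₁ = [1, 0], a₂ = [1, 1], b₂ = [0, 1].
Each slice is an integer combination of E₁ = a₁b₁ᵀ and E₂ = a₂b₂ᵀ: S₀ = 18·E₂, S₁ = −3·E₁ − 18·E₂, S₂ = −3·E₁ − 12·E₂; reading off coefficients, c₁ = [0, -3, -3] and c₂ = [18, -18, -12].
Hence T = [1, -1] (x) [1, 0] (x) [0, -3, -3] + [1, 1] (x) [0, 1] (x) [18, -18, -12], so rank(T) ≤ 2.
These bounds meet, so rank(T) = 2.

2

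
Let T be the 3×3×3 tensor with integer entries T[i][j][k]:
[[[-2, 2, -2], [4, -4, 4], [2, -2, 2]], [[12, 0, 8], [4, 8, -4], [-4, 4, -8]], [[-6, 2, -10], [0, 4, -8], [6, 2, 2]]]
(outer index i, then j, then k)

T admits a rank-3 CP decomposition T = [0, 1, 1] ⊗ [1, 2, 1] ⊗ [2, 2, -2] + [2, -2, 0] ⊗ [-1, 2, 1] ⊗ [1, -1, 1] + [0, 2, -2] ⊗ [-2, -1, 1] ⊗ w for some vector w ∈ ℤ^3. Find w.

w = [-2, 0, -2]

Subtract the known terms from T to get the rank-1 residual R = [0, 2, -2] ⊗ [-2, -1, 1] ⊗ w, so R[i,j,k] = a[i]·b[j]·w[k]. Pick indices with nonzero a[1]·b[0] = (2)·(-2) = -4. Only the fibre through (1,0,·) is needed: R[1,0,:] = T[1,0,:] − Σₗ aₗ[1]bₗ[0]cₗ = [12, 0, 8] − (1)·(1)·[2, 2, -2] − (-2)·(-1)·[1, -1, 1] = [8, 0, 8]. Then w[k] = R[1,0,k] / -4 for each k, giving w = [8, 0, 8] / -4 = [-2, 0, -2].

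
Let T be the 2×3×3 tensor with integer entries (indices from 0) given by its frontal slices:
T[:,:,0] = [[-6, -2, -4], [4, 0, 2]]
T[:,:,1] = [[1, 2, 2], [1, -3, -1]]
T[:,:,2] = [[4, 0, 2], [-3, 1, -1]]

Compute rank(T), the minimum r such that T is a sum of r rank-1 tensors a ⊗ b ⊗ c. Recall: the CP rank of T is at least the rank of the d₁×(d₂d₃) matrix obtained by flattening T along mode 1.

Lower bound: the mode-3 unfolding of T (rows indexed by k, columns by (i,j) = (0,0), (0,1), (0,2), (1,0), (1,1), (1,2)) is [[-6, -2, -4, 4, 0, 2], [1, 2, 2, 1, -3, -1], [4, 0, 2, -3, 1, -1]].
There the 3×3 minor on rows k ∈ {0, 1, 2}, columns (i,j) ∈ {(0,0), (0,1), (0,2)} is det [[-6, -2, -4], [1, 2, 2], [4, 0, 2]] = -4 ≠ 0, so this unfolding has rank ≥ 3; CP rank is at least every unfolding rank, so rank(T) ≥ 3. (This is only a lower bound: in general the CP rank may exceed every unfolding rank, so we still need to exhibit 3 rank-1 terms summing to T.)
Upper bound: T is a sum of 3 rank-1 terms, T = [1, -1] ⊗ [1, -1, 0] ⊗ [-2, -2, 2] + [1, 0] ⊗ [1, -2, 0] ⊗ [0, 1, 0] + [2, -1] ⊗ [1, 1, 1] ⊗ [-2, 1, 1] (written with every a and b primitive with positive leading entry and the scale carried by c; CP decompositions are not unique, and this one is verified by expanding entrywise), so rank(T) ≤ 3.
These bounds meet, so rank(T) = 3.

3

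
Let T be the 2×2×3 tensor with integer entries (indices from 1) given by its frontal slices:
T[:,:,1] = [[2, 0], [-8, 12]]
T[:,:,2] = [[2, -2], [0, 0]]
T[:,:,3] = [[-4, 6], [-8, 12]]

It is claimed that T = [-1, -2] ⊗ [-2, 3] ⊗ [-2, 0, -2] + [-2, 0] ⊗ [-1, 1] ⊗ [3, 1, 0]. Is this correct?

Reconstruct entrywise from the claimed factors. For example, T[2,1,2] = 0 and Σₗ aₗ[2]bₗ[1]cₗ[2] = (-2)·(-2)·(0) + (0)·(-1)·(1) = 0; checking all 12 entries, every one matches. The claim holds.

Yes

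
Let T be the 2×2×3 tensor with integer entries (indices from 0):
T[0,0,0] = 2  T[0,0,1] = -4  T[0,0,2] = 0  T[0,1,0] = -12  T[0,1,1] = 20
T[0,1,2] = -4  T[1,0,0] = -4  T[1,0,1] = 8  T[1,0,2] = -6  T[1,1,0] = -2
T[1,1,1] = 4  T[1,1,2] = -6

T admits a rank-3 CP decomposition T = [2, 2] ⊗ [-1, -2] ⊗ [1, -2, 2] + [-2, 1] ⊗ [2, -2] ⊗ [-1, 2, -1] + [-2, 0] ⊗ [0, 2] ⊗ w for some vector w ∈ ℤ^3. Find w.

w = [1, -1, -2]

Subtract the known terms from T to get the rank-1 residual R = [-2, 0] ⊗ [0, 2] ⊗ w, so R[i,j,k] = a[i]·b[j]·w[k]. Pick indices with nonzero a[0]·b[1] = (-2)·(2) = -4. Only the fibre through (0,1,·) is needed: R[0,1,:] = T[0,1,:] − Σₗ aₗ[0]bₗ[1]cₗ = [-12, 20, -4] − (2)·(-2)·[1, -2, 2] − (-2)·(-2)·[-1, 2, -1] = [-4, 4, 8]. Then w[k] = R[0,1,k] / -4 for each k, giving w = [-4, 4, 8] / -4 = [1, -1, -2].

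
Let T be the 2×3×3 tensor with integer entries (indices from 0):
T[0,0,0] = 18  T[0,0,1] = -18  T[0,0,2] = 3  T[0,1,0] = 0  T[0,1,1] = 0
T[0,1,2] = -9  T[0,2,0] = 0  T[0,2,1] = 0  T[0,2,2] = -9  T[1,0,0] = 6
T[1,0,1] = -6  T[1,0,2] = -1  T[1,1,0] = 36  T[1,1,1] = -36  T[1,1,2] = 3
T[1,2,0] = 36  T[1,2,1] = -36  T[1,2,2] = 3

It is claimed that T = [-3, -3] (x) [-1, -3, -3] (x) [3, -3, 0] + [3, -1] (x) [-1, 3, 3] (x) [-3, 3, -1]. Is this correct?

Reconstruct entrywise from the claimed factors. For example, T[1,2,1] = -36 and Σₗ aₗ[1]bₗ[2]cₗ[1] = (-3)·(-3)·(-3) + (-1)·(3)·(3) = -36; checking all 18 entries, every one matches. The claim holds.

Yes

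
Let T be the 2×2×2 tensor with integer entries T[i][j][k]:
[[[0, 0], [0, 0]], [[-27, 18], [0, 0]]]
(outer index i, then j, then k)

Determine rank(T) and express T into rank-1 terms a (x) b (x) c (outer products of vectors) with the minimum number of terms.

rank(T) = 1

Lower bound: T ≠ 0 (e.g. T[1,0,0] = -27), so rank(T) ≥ 1.
Upper bound: if T = a (x) b (x) c then every fibre of T is a multiple of the corresponding factor, so read the factors off the fibres through the nonzero entry T[1,0,0] = -27.
The mode-1 fibre T[:,0,0] = [0, -27] gives a = (0, 1) (primitive direction); the mode-2 fibre T[1,:,0] = [-27, 0] gives b = (1, 0); then c[k] = T[1,0,k] / (a[1]·b[0]) = [-27, 18] / 1 = (-27, 18).
Expanding (0, 1) (x) (1, 0) (x) (-27, 18) reproduces all 8 entries of T, so T = (0, 1) (x) (1, 0) (x) (-27, 18) and rank(T) ≤ 1.
These bounds meet, so rank(T) = 1.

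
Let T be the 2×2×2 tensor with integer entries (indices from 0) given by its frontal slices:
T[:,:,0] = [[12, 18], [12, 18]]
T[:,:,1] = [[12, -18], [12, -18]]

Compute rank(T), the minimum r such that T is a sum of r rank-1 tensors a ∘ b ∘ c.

2

Lower bound: the mode-3 unfolding of T (rows indexed by k, columns by (i,j) = (0,0), (0,1), (1,0), (1,1)) is [[12, 18, 12, 18], [12, -18, 12, -18]].
There the 2×2 minor on rows k ∈ {0, 1}, columns (i,j) ∈ {(0,0), (0,1)} is det [[12, 18], [12, -18]] = -432 ≠ 0, so this unfolding has rank ≥ 2; CP rank is at least every unfolding rank, so rank(T) ≥ 2. (This is only a lower bound: in general the CP rank may exceed every unfolding rank, so we still need to exhibit 2 rank-1 terms summing to T.)
Upper bound — finding two terms. Every mode-1 slice of T is a multiple of one matrix: T[i,:,:] = a[i]·M with a = [1, 1] and M = [[12, 12], [18, -18]] (rows indexed by j, columns by k). So it suffices to write M as a sum of two rank-1 matrices.
Splitting M by its rows (j = 0, 1), M = [1, 0][12, 12]ᵀ + [0, 1][18, -18]ᵀ.
Hence T = [1, 1] ∘ [1, 0] ∘ [12, 12] + [1, 1] ∘ [0, 1] ∘ [18, -18], so rank(T) ≤ 2.
These bounds meet, so rank(T) = 2.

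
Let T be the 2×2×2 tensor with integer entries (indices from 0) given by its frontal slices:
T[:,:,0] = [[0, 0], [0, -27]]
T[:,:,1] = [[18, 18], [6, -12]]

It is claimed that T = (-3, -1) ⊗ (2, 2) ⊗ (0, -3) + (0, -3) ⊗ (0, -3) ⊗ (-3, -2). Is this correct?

Reconstruct entrywise from the claimed factors. For example, T[0,0,1] = 18 and Σₗ aₗ[0]bₗ[0]cₗ[1] = (-3)·(2)·(-3) + (0)·(0)·(-2) = 18; checking all 8 entries, every one matches. The claim holds.

Yes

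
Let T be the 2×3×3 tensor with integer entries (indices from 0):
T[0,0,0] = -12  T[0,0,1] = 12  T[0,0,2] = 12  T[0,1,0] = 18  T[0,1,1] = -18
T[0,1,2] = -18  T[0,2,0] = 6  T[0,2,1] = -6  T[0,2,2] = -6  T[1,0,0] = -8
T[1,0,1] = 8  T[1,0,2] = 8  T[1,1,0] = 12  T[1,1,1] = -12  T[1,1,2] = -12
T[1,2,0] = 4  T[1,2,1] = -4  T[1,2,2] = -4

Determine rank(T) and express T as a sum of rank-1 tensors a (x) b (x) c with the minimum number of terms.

Lower bound: T ≠ 0 (e.g. T[0,0,0] = -12), so rank(T) ≥ 1.
Upper bound: if T = a (x) b (x) c then every fibre of T is a multiple of the corresponding factor, so read the factors off the fibres through the nonzero entry T[0,0,0] = -12.
The mode-1 fibre T[:,0,0] = [-12, -8] gives a = [3, 2] (primitive direction); the mode-2 fibre T[0,:,0] = [-12, 18, 6] gives b = [2, -3, -1]; then c[k] = T[0,0,k] / (a[0]·b[0]) = [-12, 12, 12] / 6 = [-2, 2, 2].
Expanding [3, 2] (x) [2, -3, -1] (x) [-2, 2, 2] reproduces all 18 entries of T, so T = [3, 2] (x) [2, -3, -1] (x) [-2, 2, 2] and rank(T) ≤ 1.
These bounds meet, so rank(T) = 1.
Check entry T[1,1,0] = 12: (2)·(-3)·(-2) = 12.

rank(T) = 1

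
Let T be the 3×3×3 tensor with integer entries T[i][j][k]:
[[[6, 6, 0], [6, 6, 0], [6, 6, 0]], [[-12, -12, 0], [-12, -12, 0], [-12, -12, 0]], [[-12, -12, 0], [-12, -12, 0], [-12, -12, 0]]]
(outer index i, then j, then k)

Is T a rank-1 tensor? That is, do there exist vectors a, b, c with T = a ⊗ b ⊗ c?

Yes

The mode-1 fibre T[:,0,0] = [6, -12, -12] gives a = [1, -2, -2] (primitive direction); the mode-2 fibre T[0,:,0] = [6, 6, 6] gives b = [1, 1, 1]; then c[k] = T[0,0,k] / (a[0]·b[0]) = [6, 6, 0] / 1 = [6, 6, 0].
Expanding [1, -2, -2] ⊗ [1, 1, 1] ⊗ [6, 6, 0] reproduces all 27 entries of T, so T = [1, -2, -2] ⊗ [1, 1, 1] ⊗ [6, 6, 0] and rank(T) ≤ 1.
Equivalently every frontal slice T[:,:,k] is c[k] times the rank-1 matrix [1, -2, -2] ⊗ [1, 1, 1]. So T has rank 1 (it is nonzero).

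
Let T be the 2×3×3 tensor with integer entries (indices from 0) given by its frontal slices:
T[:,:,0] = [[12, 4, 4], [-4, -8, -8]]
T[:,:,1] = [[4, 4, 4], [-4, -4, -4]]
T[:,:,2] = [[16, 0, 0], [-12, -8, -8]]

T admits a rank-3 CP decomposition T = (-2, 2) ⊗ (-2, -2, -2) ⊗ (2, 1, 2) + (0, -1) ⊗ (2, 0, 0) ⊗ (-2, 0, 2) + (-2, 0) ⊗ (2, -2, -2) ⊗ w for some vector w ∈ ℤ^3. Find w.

Subtract the known terms from T to get the rank-1 residual R = (-2, 0) ⊗ (2, -2, -2) ⊗ w, so R[i,j,k] = a[i]·b[j]·w[k]. Pick indices with nonzero a[0]·b[0] = (-2)·(2) = -4. Only the fibre through (0,0,·) is needed: R[0,0,:] = T[0,0,:] − Σₗ aₗ[0]bₗ[0]cₗ = [12, 4, 16] − (-2)·(-2)·(2, 1, 2) − (0)·(2)·(-2, 0, 2) = [4, 0, 8]. Then w[k] = R[0,0,k] / -4 for each k, giving w = [4, 0, 8] / -4 = (-1, 0, -2).

w = (-1, 0, -2)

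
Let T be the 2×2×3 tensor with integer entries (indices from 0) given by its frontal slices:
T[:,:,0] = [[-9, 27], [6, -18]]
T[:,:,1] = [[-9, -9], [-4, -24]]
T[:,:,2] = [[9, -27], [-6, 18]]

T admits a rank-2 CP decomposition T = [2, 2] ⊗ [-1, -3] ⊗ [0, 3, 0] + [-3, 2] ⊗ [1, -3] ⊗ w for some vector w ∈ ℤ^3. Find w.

Subtract the known terms from T to get the rank-1 residual R = [-3, 2] ⊗ [1, -3] ⊗ w, so R[i,j,k] = a[i]·b[j]·w[k]. Pick indices with nonzero a[0]·b[0] = (-3)·(1) = -3. Only the fibre through (0,0,·) is needed: R[0,0,:] = T[0,0,:] − Σₗ aₗ[0]bₗ[0]cₗ = [-9, -9, 9] − (2)·(-1)·[0, 3, 0] = [-9, -3, 9]. Then w[k] = R[0,0,k] / -3 for each k, giving w = [-9, -3, 9] / -3 = [3, 1, -3].

w = [3, 1, -3]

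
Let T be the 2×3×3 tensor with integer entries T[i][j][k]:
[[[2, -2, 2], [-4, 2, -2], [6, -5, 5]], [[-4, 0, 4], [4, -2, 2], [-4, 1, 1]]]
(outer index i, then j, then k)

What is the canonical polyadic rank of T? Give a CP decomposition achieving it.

Lower bound: the mode-2 unfolding of T (rows indexed by j, columns by (i,k) = (0,0), (0,1), (0,2), (1,0), (1,1), (1,2)) is [[2, -2, 2, -4, 0, 4], [-4, 2, -2, 4, -2, 2], [6, -5, 5, -4, 1, 1]].
There the 3×3 minor on rows j ∈ {0, 1, 2}, columns (i,k) ∈ {(0,0), (0,1), (1,0)} is det [[2, -2, -4], [-4, 2, 4], [6, -5, -4]] = -24 ≠ 0, so this unfolding has rank ≥ 3; CP rank is at least every unfolding rank, so rank(T) ≥ 3. (Unfolding ranks only ever bound the CP rank from below — rank(T) can be strictly larger than all of them — so the matching upper bound has to come from an explicit 3-term decomposition.)
Upper bound: T is a sum of 3 rank-1 terms, T = (0, 1) ⊗ (2, 0, 1) ⊗ (-2, 0, 2) + (1, -1) ⊗ (0, 2, -1) ⊗ (-2, 1, -1) + (1, 0) ⊗ (1, 0, 2) ⊗ (2, -2, 2) (one valid choice — decompositions are not unique — normalised so each a, b is primitive with positive first nonzero entry; check it by expanding all entries), so rank(T) ≤ 3.
These bounds meet, so rank(T) = 3.

rank(T) = 3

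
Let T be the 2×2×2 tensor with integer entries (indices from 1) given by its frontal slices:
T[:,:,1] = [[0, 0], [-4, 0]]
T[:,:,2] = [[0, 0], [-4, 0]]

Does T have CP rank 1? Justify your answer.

Yes

The mode-1 fibre T[:,1,1] = [0, -4] gives a = (0, 1) (primitive direction); the mode-2 fibre T[2,:,1] = [-4, 0] gives b = (1, 0); then c[k] = T[2,1,k] / (a[2]·b[1]) = [-4, -4] / 1 = (-4, -4).
Expanding (0, 1) ⊗ (1, 0) ⊗ (-4, -4) reproduces all 8 entries of T, so T = (0, 1) ⊗ (1, 0) ⊗ (-4, -4) and rank(T) ≤ 1.
Equivalently every frontal slice T[:,:,k] is c[k] times the rank-1 matrix (0, 1) ⊗ (1, 0). So T has rank 1 (it is nonzero).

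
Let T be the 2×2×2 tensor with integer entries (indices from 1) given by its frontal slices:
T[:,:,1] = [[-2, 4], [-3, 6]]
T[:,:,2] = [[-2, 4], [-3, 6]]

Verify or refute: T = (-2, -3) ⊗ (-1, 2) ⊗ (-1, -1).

Reconstruct entrywise from the claimed factors. For example, T[1,1,1] = -2 and Σₗ aₗ[1]bₗ[1]cₗ[1] = (-2)·(-1)·(-1) = -2; checking all 8 entries, every one matches. The claim holds.

Yes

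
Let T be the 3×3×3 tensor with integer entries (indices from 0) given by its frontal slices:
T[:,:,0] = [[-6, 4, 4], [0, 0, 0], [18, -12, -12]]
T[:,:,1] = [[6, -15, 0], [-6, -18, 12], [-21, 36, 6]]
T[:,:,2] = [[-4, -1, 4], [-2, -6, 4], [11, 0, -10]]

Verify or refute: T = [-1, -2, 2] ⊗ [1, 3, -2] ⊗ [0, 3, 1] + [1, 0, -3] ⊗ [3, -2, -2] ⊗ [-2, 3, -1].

Yes

Reconstruct entrywise from the claimed factors. For example, T[2,0,1] = -21 and Σₗ aₗ[2]bₗ[0]cₗ[1] = (2)·(1)·(3) + (-3)·(3)·(3) = -21; checking all 27 entries, every one matches. The claim holds.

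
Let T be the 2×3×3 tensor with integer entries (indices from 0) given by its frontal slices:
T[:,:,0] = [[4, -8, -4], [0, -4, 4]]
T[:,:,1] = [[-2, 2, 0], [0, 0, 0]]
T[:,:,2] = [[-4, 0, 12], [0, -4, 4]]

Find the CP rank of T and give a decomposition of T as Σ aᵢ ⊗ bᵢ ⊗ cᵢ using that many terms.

Lower bound: in the mode-2 unfolding of T (rows indexed by j, columns by (i,k)) the 3×3 minor on rows j ∈ {0, 1, 2}, columns (i,k) ∈ {(0,0), (0,1), (0,2)} is det [[4, -2, -4], [-8, 2, 0], [-4, 0, 12]] = -128 ≠ 0, so that unfolding has rank ≥ 3 and hence rank(T) ≥ 3 (CP rank is at least every unfolding rank, though it can be larger).
Upper bound: T is a sum of 3 rank-1 terms, T = [1, 0] ⊗ [1, -1, -2] ⊗ [4, 0, -4] + [1, 0] ⊗ [1, -1, 0] ⊗ [0, -2, 0] + [1, 1] ⊗ [0, 1, -1] ⊗ [-4, 0, -4] (one valid choice — decompositions are not unique — normalised so each a, b is primitive with positive first nonzero entry; check it by expanding all entries), so rank(T) ≤ 3.
These bounds meet, so rank(T) = 3.

rank(T) = 3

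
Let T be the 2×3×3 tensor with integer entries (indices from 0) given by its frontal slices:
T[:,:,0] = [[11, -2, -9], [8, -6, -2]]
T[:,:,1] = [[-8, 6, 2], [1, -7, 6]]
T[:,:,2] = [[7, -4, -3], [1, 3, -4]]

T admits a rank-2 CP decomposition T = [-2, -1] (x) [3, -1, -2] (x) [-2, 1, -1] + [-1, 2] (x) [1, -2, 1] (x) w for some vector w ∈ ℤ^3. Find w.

Subtract the known terms from T to get the rank-1 residual R = [-1, 2] (x) [1, -2, 1] (x) w, so R[i,j,k] = a[i]·b[j]·w[k]. Pick indices with nonzero a[0]·b[0] = (-1)·(1) = -1. Only the fibre through (0,0,·) is needed: R[0,0,:] = T[0,0,:] − Σₗ aₗ[0]bₗ[0]cₗ = [11, -8, 7] − (-2)·(3)·[-2, 1, -1] = [-1, -2, 1]. Then w[k] = R[0,0,k] / -1 for each k, giving w = [-1, -2, 1] / -1 = [1, 2, -1].

w = [1, 2, -1]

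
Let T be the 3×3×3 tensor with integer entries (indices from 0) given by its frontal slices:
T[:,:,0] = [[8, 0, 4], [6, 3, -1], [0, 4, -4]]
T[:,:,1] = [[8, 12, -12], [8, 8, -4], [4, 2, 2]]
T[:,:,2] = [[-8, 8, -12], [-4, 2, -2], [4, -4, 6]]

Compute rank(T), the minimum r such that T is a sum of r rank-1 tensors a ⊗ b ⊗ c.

3

Lower bound: the mode-3 unfolding of T (rows indexed by k, columns by (i,j) = (0,0), (0,1), (0,2), (1,0), (1,1), (1,2), (2,0), (2,1), (2,2)) is [[8, 0, 4, 6, 3, -1, 0, 4, -4], [8, 12, -12, 8, 8, -4, 4, 2, 2], [-8, 8, -12, -4, 2, -2, 4, -4, 6]].
There the 3×3 minor on rows k ∈ {0, 1, 2}, columns (i,j) ∈ {(0,0), (0,1), (0,2)} is det [[8, 0, 4], [8, 12, -12], [-8, 8, -12]] = 256 ≠ 0, so this unfolding has rank ≥ 3; CP rank is at least every unfolding rank, so rank(T) ≥ 3. (This is only a lower bound: in general the CP rank may exceed every unfolding rank, so we still need to exhibit 3 rank-1 terms summing to T.)
Upper bound: T is a sum of 3 rank-1 terms, T = (2, 0, -1) ⊗ (0, 1, -2) ⊗ (-1, 2, 2) + (2, 1, -1) ⊗ (2, -1, 1) ⊗ (1, 0, -2) + (2, 2, 1) ⊗ (2, 2, -1) ⊗ (1, 2, 0) (written with every a and b primitive with positive leading entry and the scale carried by c; CP decompositions are not unique, and this one is verified by expanding entrywise), so rank(T) ≤ 3.
These bounds meet, so rank(T) = 3.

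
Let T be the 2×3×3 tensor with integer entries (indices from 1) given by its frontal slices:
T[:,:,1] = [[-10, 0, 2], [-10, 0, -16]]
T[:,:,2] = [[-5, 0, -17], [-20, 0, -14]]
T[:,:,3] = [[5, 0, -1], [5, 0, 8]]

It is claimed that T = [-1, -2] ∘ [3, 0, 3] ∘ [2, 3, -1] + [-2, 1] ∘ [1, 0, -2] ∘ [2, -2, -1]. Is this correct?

Reconstruct entrywise from the claimed factors. For example, T[1,1,3] = 5 and Σₗ aₗ[1]bₗ[1]cₗ[3] = (-1)·(3)·(-1) + (-2)·(1)·(-1) = 5; checking all 18 entries, every one matches. The claim holds.

Yes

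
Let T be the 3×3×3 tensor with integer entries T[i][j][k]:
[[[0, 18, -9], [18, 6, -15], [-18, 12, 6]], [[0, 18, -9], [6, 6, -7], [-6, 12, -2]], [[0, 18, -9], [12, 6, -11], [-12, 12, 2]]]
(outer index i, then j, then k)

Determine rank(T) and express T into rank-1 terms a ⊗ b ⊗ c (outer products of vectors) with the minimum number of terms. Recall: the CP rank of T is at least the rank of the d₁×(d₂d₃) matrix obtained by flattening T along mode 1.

Lower bound: in the mode-2 unfolding of T (rows indexed by j, columns by (i,k)) the 2×2 minor on rows j ∈ {0, 1}, columns (i,k) ∈ {(0,0), (0,1)} is det [[0, 18], [18, 6]] = -324 ≠ 0, so that unfolding has rank ≥ 2 and hence rank(T) ≥ 2 (CP rank is at least every unfolding rank, though it can be larger).
Upper bound: with S_k = T[:,:,k], the two rank-1 terms a₁b₁ᵀ, a₂b₂ᵀ are the rank-1 members of the pencil x·S₀ + y·S₁.
The 2×2 minor of x·S₀ + y·S₁ on rows {0,1}, columns {0,1} is −216·xy = (-216)·(y)(x), vanishing at (x:y) = (1:0) and (0:1).
M₁ = S₀ = [[0, 18, -18], [0, 6, -6], [0, 12, -12]] = 6·(3, 1, 2)(0, 1, -1)ᵀ and M₂ = S₁ = [[18, 6, 12], [18, 6, 12], [18, 6, 12]] = 6·(1, 1, 1)(3, 1, 2)ᵀ, so take a₁ = (3, 1, 2), b₁ = (0, 1, -1), a₂ = (1, 1, 1), b₂ = (3, 1, 2).
Each slice is an integer combination of E₁ = a₁b₁ᵀ and E₂ = a₂b₂ᵀ: S₀ = 6·E₁, S₁ = 6·E₂, S₂ = −4·E₁ − 3·E₂; reading off coefficients, c₁ = (6, 0, -4) and c₂ = (0, 6, -3).
Hence T = (3, 1, 2) ⊗ (0, 1, -1) ⊗ (6, 0, -4) + (1, 1, 1) ⊗ (3, 1, 2) ⊗ (0, 6, -3), so rank(T) ≤ 2.
These bounds meet, so rank(T) = 2.

rank(T) = 2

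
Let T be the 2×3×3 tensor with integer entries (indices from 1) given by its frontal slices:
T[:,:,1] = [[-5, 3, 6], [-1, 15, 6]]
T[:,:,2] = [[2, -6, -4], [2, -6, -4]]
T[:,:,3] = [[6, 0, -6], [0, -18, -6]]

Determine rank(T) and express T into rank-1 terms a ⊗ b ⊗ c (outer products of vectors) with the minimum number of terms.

rank(T) = 2

Lower bound: the mode-1 unfolding of T (rows indexed by i, columns by (j,k) = (1,1), (1,2), (1,3), (2,1), (2,2), (2,3), (3,1), (3,2), (3,3)) is [[-5, 2, 6, 3, -6, 0, 6, -4, -6], [-1, 2, 0, 15, -6, -18, 6, -4, -6]].
There the 2×2 minor on rows i ∈ {1, 2}, columns (j,k) ∈ {(1,1), (1,2)} is det [[-5, 2], [-1, 2]] = -8 ≠ 0, so this unfolding has rank ≥ 2; CP rank is at least every unfolding rank, so rank(T) ≥ 2. (This is only a lower bound: in general the CP rank may exceed every unfolding rank, so we still need to exhibit 2 rank-1 terms summing to T.)
Upper bound — finding two terms. Write S_k = T[:,:,k] for the frontal slices: S₁ = [[-5, 3, 6], [-1, 15, 6]], S₂ = [[2, -6, -4], [2, -6, -4]], S₃ = [[6, 0, -6], [0, -18, -6]].
If T = a₁ ⊗ b₁ ⊗ c₁ + a₂ ⊗ b₂ ⊗ c₂ then each S_k = c₁[k]·a₁b₁ᵀ + c₂[k]·a₂b₂ᵀ. S₁ and S₂ are linearly independent, so a₁b₁ᵀ and a₂b₂ᵀ must span the same plane of matrices: they are the rank-1 matrices of the form x·S₁ + y·S₂.
The 2×2 minor of x·S₁ + y·S₂ on rows {1,2}, columns {1,2} is −72·x² + 48·xy = (-24)·(3·x − 2·y)(x), vanishing at (x:y) = (2:3) and (0:1).
M₁ = 2·S₁ + 3·S₂ = [[-4, -12, 0], [4, 12, 0]] = (-4)·[1, -1][1, 3, 0]ᵀ and M₂ = S₂ = [[2, -6, -4], [2, -6, -4]] = 2·[1, 1][1, -3, -2]ᵀ, so take a₁ = [1, -1], b₁ = [1, 3, 0], a₂ = [1, 1], b₂ = [1, -3, -2].
Each slice is an integer combination of E₁ = a₁b₁ᵀ and E₂ = a₂b₂ᵀ: S₁ = −2·E₁ − 3·E₂, S₂ = 2·E₂, S₃ = 3·E₁ + 3·E₂; reading off coefficients, c₁ = [-2, 0, 3] and c₂ = [-3, 2, 3].
Hence T = [1, -1] ⊗ [1, 3, 0] ⊗ [-2, 0, 3] + [1, 1] ⊗ [1, -3, -2] ⊗ [-3, 2, 3], so rank(T) ≤ 2.
These bounds meet, so rank(T) = 2.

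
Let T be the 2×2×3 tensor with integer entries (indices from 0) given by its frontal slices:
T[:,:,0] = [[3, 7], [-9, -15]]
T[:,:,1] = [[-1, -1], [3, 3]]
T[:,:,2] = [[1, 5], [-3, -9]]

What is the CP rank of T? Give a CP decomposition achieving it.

Lower bound: the mode-2 unfolding of T (rows indexed by j, columns by (i,k) = (0,0), (0,1), (0,2), (1,0), (1,1), (1,2)) is [[3, -1, 1, -9, 3, -3], [7, -1, 5, -15, 3, -9]].
There the 2×2 minor on rows j ∈ {0, 1}, columns (i,k) ∈ {(0,0), (0,1)} is det [[3, -1], [7, -1]] = 4 ≠ 0, so this unfolding has rank ≥ 2; CP rank is at least every unfolding rank, so rank(T) ≥ 2. (Unfolding ranks only ever bound the CP rank from below — rank(T) can be strictly larger than all of them — so the matching upper bound has to come from an explicit 2-term decomposition.)
Upper bound — finding two terms. Write S_k = T[:,:,k] for the frontal slices: S₀ = [[3, 7], [-9, -15]], S₁ = [[-1, -1], [3, 3]], S₂ = [[1, 5], [-3, -9]].
If T = a₁ ∘ b₁ ∘ c₁ + a₂ ∘ b₂ ∘ c₂ then each S_k = c₁[k]·a₁b₁ᵀ + c₂[k]·a₂b₂ᵀ. S₀ and S₁ are linearly independent, so a₁b₁ᵀ and a₂b₂ᵀ must span the same plane of matrices: they are the rank-1 matrices of the form x·S₀ + y·S₁.
det(x·S₀ + y·S₁) is 18·x² − 6·xy = 6·(3·x − y)(x), vanishing at (x:y) = (1:3) and (0:1).
M₁ = S₀ + 3·S₁ = [[0, 4], [0, -6]] = 2·[2, -3][0, 1]ᵀ and M₂ = S₁ = [[-1, -1], [3, 3]] = −[1, -3][1, 1]ᵀ, so take a₁ = [2, -3], b₁ = [0, 1], a₂ = [1, -3], b₂ = [1, 1].
Each slice is an integer combination of E₁ = a₁b₁ᵀ and E₂ = a₂b₂ᵀ: S₀ = 2·E₁ + 3·E₂, S₁ = −E₂, S₂ = 2·E₁ + E₂; reading off coefficients, c₁ = [2, 0, 2] and c₂ = [3, -1, 1].
Hence T = [2, -3] ∘ [0, 1] ∘ [2, 0, 2] + [1, -3] ∘ [1, 1] ∘ [3, -1, 1], so rank(T) ≤ 2.
These bounds meet, so rank(T) = 2.

rank(T) = 2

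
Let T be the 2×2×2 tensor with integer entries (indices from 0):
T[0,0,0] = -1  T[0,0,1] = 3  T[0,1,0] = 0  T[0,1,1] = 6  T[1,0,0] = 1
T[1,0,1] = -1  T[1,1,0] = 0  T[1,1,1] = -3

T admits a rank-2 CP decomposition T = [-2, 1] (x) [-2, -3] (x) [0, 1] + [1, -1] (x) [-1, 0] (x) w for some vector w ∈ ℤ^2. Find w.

Subtract the known terms from T to get the rank-1 residual R = [1, -1] (x) [-1, 0] (x) w, so R[i,j,k] = a[i]·b[j]·w[k]. Pick indices with nonzero a[0]·b[0] = (1)·(-1) = -1. Only the fibre through (0,0,·) is needed: R[0,0,:] = T[0,0,:] − Σₗ aₗ[0]bₗ[0]cₗ = [-1, 3] − (-2)·(-2)·[0, 1] = [-1, -1]. Then w[k] = R[0,0,k] / -1 for each k, giving w = [-1, -1] / -1 = [1, 1].

w = [1, 1]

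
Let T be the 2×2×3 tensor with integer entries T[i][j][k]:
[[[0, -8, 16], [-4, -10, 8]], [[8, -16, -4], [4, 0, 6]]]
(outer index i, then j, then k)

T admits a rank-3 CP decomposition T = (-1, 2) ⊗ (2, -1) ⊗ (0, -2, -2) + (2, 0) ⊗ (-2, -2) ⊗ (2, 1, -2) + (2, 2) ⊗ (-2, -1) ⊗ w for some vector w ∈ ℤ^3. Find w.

Subtract the known terms from T to get the rank-1 residual R = (2, 2) ⊗ (-2, -1) ⊗ w, so R[i,j,k] = a[i]·b[j]·w[k]. Pick indices with nonzero a[0]·b[0] = (2)·(-2) = -4. Only the fibre through (0,0,·) is needed: R[0,0,:] = T[0,0,:] − Σₗ aₗ[0]bₗ[0]cₗ = [0, -8, 16] − (-1)·(2)·(0, -2, -2) − (2)·(-2)·(2, 1, -2) = [8, -8, 4]. Then w[k] = R[0,0,k] / -4 for each k, giving w = [8, -8, 4] / -4 = (-2, 2, -1).

w = (-2, 2, -1)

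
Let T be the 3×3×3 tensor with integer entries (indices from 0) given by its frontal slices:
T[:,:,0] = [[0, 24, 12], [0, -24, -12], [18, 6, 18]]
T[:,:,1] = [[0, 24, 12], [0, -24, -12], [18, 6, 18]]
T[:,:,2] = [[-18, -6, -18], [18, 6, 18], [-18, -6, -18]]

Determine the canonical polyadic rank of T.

2

Lower bound: in the mode-1 unfolding of T (rows indexed by i, columns by (j,k)) the 2×2 minor on rows i ∈ {0, 2}, columns (j,k) ∈ {(0,0), (0,2)} is det [[0, -18], [18, -18]] = 324 ≠ 0, so that unfolding has rank ≥ 2 and hence rank(T) ≥ 2 (CP rank is at least every unfolding rank, though it can be larger).
Upper bound: with S_k = T[:,:,k], the two rank-1 terms a₁b₁ᵀ, a₂b₂ᵀ are the rank-1 members of the pencil x·S₀ + y·S₂.
The 2×2 minor of x·S₀ + y·S₂ on rows {0,2}, columns {0,1} is −432·x² + 432·xy = (-432)·(x − y)(x), vanishing at (x:y) = (1:1) and (0:1).
M₁ = S₀ + S₂ = [[-18, 18, -6], [18, -18, 6], [0, 0, 0]] = (-6)·[1, -1, 0][3, -3, 1]ᵀ and M₂ = S₂ = [[-18, -6, -18], [18, 6, 18], [-18, -6, -18]] = (-6)·[1, -1, 1][3, 1, 3]ᵀ, so take a₁ = [1, -1, 0], b₁ = [3, -3, 1], a₂ = [1, -1, 1], b₂ = [3, 1, 3].
Each slice is an integer combination of E₁ = a₁b₁ᵀ and E₂ = a₂b₂ᵀ: S₀ = −6·E₁ + 6·E₂, S₁ = −6·E₁ + 6·E₂, S₂ = −6·E₂; reading off coefficients, c₁ = [-6, -6, 0] and c₂ = [6, 6, -6].
Hence T = [1, -1, 0] ⊗ [3, -3, 1] ⊗ [-6, -6, 0] + [1, -1, 1] ⊗ [3, 1, 3] ⊗ [6, 6, -6], so rank(T) ≤ 2.
These bounds meet, so rank(T) = 2.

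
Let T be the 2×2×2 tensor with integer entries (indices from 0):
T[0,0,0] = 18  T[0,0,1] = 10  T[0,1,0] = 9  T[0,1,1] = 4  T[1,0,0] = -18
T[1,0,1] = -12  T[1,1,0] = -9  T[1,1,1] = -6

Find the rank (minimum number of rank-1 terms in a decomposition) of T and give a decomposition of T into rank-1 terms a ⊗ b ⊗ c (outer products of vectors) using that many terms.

Lower bound: in the mode-2 unfolding of T (rows indexed by j, columns by (i,k)) the 2×2 minor on rows j ∈ {0, 1}, columns (i,k) ∈ {(0,0), (0,1)} is det [[18, 10], [9, 4]] = -18 ≠ 0, so that unfolding has rank ≥ 2 and hence rank(T) ≥ 2 (CP rank is at least every unfolding rank, though it can be larger).
Upper bound: with S_k = T[:,:,k], the two rank-1 terms a₁b₁ᵀ, a₂b₂ᵀ are the rank-1 members of the pencil x·S₀ + y·S₁.
det(x·S₀ + y·S₁) is −18·xy − 12·y² = (-6)·(3·x + 2·y)(y), vanishing at (x:y) = (2:-3) and (1:0).
M₁ = 2·S₀ − 3·S₁ = [[6, 6], [0, 0]] = 6·(1, 0)(1, 1)ᵀ and M₂ = S₀ = [[18, 9], [-18, -9]] = 9·(1, -1)(2, 1)ᵀ, so take a₁ = (1, 0), b₁ = (1, 1), a₂ = (1, -1), b₂ = (2, 1).
Each slice is an integer combination of E₁ = a₁b₁ᵀ and E₂ = a₂b₂ᵀ: S₀ = 9·E₂, S₁ = −2·E₁ + 6·E₂; reading off coefficients, c₁ = (0, -2) and c₂ = (9, 6).
Hence T = (1, 0) ⊗ (1, 1) ⊗ (0, -2) + (1, -1) ⊗ (2, 1) ⊗ (9, 6), so rank(T) ≤ 2.
These bounds meet, so rank(T) = 2.

rank(T) = 2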